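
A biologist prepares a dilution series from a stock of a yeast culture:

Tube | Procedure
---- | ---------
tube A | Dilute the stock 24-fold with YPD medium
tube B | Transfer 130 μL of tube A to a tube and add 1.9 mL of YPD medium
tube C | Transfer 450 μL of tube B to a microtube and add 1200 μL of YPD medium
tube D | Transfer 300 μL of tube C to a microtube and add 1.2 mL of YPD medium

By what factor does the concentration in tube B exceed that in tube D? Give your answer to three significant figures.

Step 1: 24-fold → factor 24
Step 2: 130 μL + 1.9 mL = 2030 μL total → factor 2030/130 = 15.615
Step 3: 450 μL + 1200 μL = 1650 μL total → factor 1650/450 = 3.6667
Step 4: 300 μL + 1.2 mL = 1500 μL total → factor 1500/300 = 5
Dilution factor to tube B = 374.77; to tube D = 6870.8
[tube B]/[tube D] = (factor to tube D)/(factor to tube B) = 6870.8/374.77 = 18.3

18.3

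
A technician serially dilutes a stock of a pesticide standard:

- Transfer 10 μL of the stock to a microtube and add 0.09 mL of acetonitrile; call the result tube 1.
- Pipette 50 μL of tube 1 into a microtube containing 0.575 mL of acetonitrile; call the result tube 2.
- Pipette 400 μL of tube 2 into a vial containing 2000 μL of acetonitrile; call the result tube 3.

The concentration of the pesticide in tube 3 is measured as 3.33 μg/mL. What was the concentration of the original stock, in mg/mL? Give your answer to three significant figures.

Step 1: 10 μL + 0.09 mL = 100 μL total → factor 100/10 = 10
Step 2: 50 μL + 0.575 mL = 625 μL total → factor 625/50 = 12.5
Step 3: 400 μL + 2000 μL = 2400 μL total → factor 2400/400 = 6
Overall dilution factor = 10 × 12.5 × 6 = 750
Stock = 3.33 μg/mL × 750 = 2498 μg/mL = 2.50 mg/mL

2.50 mg/mL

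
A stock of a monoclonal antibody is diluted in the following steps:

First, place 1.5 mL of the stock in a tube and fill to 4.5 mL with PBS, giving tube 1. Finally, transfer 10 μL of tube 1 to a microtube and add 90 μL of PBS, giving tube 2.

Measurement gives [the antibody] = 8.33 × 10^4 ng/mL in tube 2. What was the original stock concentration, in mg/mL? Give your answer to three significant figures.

2.50 mg/mL

Step 1: 1.5 mL brought to 4.5 mL → factor 4.5/1.5 = 3
Step 2: 10 μL + 90 μL = 100 μL total → factor 100/10 = 10
Overall dilution factor = 3 × 10 = 30
Stock = 8.33 × 10^4 ng/mL × 30 = 2.499 × 10^6 ng/mL = 2.50 mg/mL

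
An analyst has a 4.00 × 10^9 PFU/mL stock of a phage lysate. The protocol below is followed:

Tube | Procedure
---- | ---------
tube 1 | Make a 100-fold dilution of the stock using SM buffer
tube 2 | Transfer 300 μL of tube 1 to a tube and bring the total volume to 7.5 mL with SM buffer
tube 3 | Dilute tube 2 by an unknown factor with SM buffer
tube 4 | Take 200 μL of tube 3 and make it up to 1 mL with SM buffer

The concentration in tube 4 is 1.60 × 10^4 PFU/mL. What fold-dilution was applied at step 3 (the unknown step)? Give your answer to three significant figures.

Step 1: 100-fold → factor 100
Step 2: 300 μL brought to 7.5 mL → factor 7500/300 = 25
Step 3: unknown factor x
Step 4: 200 μL brought to 1 mL → factor 1000/200 = 5
Product of known-step factors = 12500
Overall factor = 4.00 × 10^9 PFU/mL / (1.60 × 10^4 PFU/mL) = 2.5 × 10^5
x = 2.5 × 10^5 / 12500 = 20.0

20.0-fold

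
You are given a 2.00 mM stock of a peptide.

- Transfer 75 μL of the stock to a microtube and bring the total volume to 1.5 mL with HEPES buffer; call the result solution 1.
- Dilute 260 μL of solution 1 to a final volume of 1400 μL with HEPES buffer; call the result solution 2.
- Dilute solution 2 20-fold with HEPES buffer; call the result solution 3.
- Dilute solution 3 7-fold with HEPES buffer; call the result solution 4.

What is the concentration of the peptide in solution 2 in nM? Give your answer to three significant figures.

1.86 × 10^4 nM

Step 1: 75 μL brought to 1.5 mL → factor 1500/75 = 20
Step 2: 260 μL brought to 1400 μL → factor 1400/260 = 5.3846
Dilution factor through solution 2 = 20 × 5.3846 = 107.69
[solution 2] = 2.00 mM / 107.69 = 0.01857 mM = 1.86 × 10^4 nM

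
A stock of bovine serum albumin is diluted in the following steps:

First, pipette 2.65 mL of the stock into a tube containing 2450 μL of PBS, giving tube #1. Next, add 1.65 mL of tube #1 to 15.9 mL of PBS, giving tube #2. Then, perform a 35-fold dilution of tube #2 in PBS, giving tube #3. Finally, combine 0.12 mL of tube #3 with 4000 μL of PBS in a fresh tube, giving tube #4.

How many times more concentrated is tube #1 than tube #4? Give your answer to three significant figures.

Step 1: 2.65 mL + 2450 μL = 5.1 mL total → factor 5.1/2.65 = 1.9245
Step 2: 1.65 mL + 15.9 mL = 17.55 mL total → factor 17.55/1.65 = 10.636
Step 3: 35-fold → factor 35
Step 4: 0.12 mL + 4000 μL = 4.12 mL total → factor 4.12/0.12 = 34.333
Dilution factor to tube #1 = 1.9245; to tube #4 = 24598
[tube #1]/[tube #4] = (factor to tube #4)/(factor to tube #1) = 24598/1.9245 = 1.28 × 10^4

1.28 × 10^4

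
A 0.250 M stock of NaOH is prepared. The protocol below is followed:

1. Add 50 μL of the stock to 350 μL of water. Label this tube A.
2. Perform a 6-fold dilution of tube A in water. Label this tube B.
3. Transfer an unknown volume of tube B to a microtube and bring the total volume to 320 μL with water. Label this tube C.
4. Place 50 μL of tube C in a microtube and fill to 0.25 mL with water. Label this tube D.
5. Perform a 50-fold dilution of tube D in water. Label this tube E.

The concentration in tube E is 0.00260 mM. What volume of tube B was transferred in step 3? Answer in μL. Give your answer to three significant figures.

Step 1: 50 μL + 350 μL = 400 μL total → factor 400/50 = 8
Step 2: 6-fold → factor 6
Step 3: v brought to 320 μL → factor = 320 μL/v
Step 4: 50 μL brought to 0.25 mL → factor 250/50 = 5
Step 5: 50-fold → factor 50
Product of known-step factors = 12000
Overall factor = 0.250 M / (0.00260 mM) = 96154
Step-3 factor = 96154 / 12000 = 8.0128
v = 320 μL / 8.0128 = 39.9 μL

39.9 μL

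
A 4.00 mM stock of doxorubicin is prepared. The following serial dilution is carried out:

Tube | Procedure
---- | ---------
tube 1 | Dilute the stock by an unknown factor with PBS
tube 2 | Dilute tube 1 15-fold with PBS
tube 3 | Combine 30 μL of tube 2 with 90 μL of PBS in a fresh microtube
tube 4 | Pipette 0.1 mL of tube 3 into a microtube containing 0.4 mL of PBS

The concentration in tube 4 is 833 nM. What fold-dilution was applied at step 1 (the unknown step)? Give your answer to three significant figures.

16.0-fold

Step 1: unknown factor x
Step 2: 15-fold → factor 15
Step 3: 30 μL + 90 μL = 120 μL total → factor 120/30 = 4
Step 4: 0.1 mL + 0.4 mL = 0.5 mL total → factor 0.5/0.1 = 5
Product of known-step factors = 300
Overall factor = 4.00 mM / (833 nM) = 4801.9
x = 4801.9 / 300 = 16.0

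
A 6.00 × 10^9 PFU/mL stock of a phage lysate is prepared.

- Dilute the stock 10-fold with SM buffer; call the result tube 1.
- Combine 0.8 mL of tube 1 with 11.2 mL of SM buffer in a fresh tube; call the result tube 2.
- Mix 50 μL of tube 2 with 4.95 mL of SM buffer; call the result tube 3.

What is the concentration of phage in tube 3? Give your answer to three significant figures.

4.00 × 10^5 PFU/mL

Step 1: 10-fold → factor 10
Step 2: 0.8 mL + 11.2 mL = 12 mL total → factor 12/0.8 = 15
Step 3: 50 μL + 4.95 mL = 5000 μL total → factor 5000/50 = 100
Overall dilution factor = 10 × 15 × 100 = 15000
Final = 6.00 × 10^9 PFU/mL / 15000 = 4.00 × 10^5 PFU/mL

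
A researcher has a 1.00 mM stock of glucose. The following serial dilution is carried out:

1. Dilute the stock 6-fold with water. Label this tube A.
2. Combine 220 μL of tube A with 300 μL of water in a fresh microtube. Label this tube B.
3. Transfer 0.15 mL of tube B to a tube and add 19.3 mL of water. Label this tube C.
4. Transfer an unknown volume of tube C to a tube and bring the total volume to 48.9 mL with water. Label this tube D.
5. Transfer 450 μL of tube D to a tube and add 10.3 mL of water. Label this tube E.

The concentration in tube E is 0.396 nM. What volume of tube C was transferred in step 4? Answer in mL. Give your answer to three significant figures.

Step 1: 6-fold → factor 6
Step 2: 220 μL + 300 μL = 520 μL total → factor 520/220 = 2.3636
Step 3: 0.15 mL + 19.3 mL = 19.45 mL total → factor 19.45/0.15 = 129.67
Step 4: v brought to 48.9 mL → factor = 48.9 mL/v
Step 5: 450 μL + 10.3 mL = 10750 μL total → factor 10750/450 = 23.889
Product of known-step factors = 43929
Overall factor = 1.00 mM / (0.396 nM) = 2.5253 × 10^6
Step-4 factor = 2.5253 × 10^6 / 43929 = 57.484
v = 48.9 mL / 57.484 = 0.851 mL

0.851 mL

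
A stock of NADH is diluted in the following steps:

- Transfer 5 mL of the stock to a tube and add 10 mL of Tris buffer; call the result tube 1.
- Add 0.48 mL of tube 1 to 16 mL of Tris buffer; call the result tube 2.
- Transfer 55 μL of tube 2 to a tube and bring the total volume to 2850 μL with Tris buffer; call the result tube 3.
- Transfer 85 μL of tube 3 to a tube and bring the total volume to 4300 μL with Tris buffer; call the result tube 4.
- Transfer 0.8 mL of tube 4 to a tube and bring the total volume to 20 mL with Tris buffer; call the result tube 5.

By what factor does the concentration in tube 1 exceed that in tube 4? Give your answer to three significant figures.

9.00 × 10^4

Step 1: 5 mL + 10 mL = 15 mL total → factor 15/5 = 3
Step 2: 0.48 mL + 16 mL = 16.48 mL total → factor 16.48/0.48 = 34.333
Step 3: 55 μL brought to 2850 μL → factor 2850/55 = 51.818
Step 4: 85 μL brought to 4300 μL → factor 4300/85 = 50.588
Dilution factor to tube 1 = 3; to tube 4 = 2.7 × 10^5
[tube 1]/[tube 4] = (factor to tube 4)/(factor to tube 1) = 2.7 × 10^5/3 = 9.00 × 10^4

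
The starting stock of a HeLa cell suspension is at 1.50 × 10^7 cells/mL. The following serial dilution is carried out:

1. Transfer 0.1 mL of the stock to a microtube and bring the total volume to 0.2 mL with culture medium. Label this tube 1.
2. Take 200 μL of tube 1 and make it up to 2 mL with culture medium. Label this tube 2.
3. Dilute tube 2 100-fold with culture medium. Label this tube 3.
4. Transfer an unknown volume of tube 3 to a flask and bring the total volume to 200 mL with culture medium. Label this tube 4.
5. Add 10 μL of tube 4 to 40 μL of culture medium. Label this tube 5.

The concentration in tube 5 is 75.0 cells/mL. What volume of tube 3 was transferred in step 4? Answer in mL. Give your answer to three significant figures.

10.0 mL

Step 1: 0.1 mL brought to 0.2 mL → factor 0.2/0.1 = 2
Step 2: 200 μL brought to 2 mL → factor 2000/200 = 10
Step 3: 100-fold → factor 100
Step 4: v brought to 200 mL → factor = 200 mL/v
Step 5: 10 μL + 40 μL = 50 μL total → factor 50/10 = 5
Product of known-step factors = 10000
Overall factor = 1.50 × 10^7 cells/mL / (75.0 cells/mL) = 2 × 10^5
Step-4 factor = 2 × 10^5 / 10000 = 20
v = 200 mL / 20 = 10.0 mL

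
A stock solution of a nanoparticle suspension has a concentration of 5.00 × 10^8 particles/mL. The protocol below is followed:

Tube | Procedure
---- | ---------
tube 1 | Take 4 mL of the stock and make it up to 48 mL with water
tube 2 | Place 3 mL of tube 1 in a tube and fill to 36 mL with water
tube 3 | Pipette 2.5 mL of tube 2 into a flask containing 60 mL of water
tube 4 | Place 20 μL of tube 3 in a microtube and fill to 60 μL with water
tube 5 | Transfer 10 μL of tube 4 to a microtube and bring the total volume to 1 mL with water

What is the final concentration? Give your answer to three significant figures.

Step 1: 4 mL brought to 48 mL → factor 48/4 = 12
Step 2: 3 mL brought to 36 mL → factor 36/3 = 12
Step 3: 2.5 mL + 60 mL = 62.5 mL total → factor 62.5/2.5 = 25
Step 4: 20 μL brought to 60 μL → factor 60/20 = 3
Step 5: 10 μL brought to 1 mL → factor 1000/10 = 100
Overall dilution factor = 12 × 12 × 25 × 3 × 100 = 1.08 × 10^6
Final = 5.00 × 10^8 particles/mL / 1.08 × 10^6 = 463 particles/mL

463 particles/mL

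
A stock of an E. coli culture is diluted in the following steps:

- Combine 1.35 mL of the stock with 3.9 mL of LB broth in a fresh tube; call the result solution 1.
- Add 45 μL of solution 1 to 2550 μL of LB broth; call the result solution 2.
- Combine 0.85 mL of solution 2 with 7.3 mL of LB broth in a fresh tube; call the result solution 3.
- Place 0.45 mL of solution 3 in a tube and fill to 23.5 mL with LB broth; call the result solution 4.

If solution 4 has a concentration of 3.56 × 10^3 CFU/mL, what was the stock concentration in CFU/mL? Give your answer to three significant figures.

Step 1: 1.35 mL + 3.9 mL = 5.25 mL total → factor 5.25/1.35 = 3.8889
Step 2: 45 μL + 2550 μL = 2595 μL total → factor 2595/45 = 57.667
Step 3: 0.85 mL + 7.3 mL = 8.15 mL total → factor 8.15/0.85 = 9.5882
Step 4: 0.45 mL brought to 23.5 mL → factor 23.5/0.45 = 52.222
Overall dilution factor = 3.8889 × 57.667 × 9.5882 × 52.222 = 1.1229 × 10^5
Stock = 3.56 × 10^3 CFU/mL × 1.1229 × 10^5 = 4.00 × 10^8 CFU/mL

4.00 × 10^8 CFU/mL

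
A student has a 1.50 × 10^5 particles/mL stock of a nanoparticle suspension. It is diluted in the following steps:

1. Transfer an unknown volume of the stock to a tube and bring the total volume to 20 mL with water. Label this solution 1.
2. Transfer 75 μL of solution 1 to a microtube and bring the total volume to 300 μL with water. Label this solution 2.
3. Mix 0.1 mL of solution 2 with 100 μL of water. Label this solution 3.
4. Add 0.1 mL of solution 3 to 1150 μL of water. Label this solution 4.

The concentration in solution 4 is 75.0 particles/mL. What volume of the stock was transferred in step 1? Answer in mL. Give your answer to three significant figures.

Step 1: v brought to 20 mL → factor = 20 mL/v
Step 2: 75 μL brought to 300 μL → factor 300/75 = 4
Step 3: 0.1 mL + 100 μL = 0.2 mL total → factor 0.2/0.1 = 2
Step 4: 0.1 mL + 1150 μL = 1.25 mL total → factor 1.25/0.1 = 12.5
Product of known-step factors = 100
Overall factor = 1.50 × 10^5 particles/mL / (75.0 particles/mL) = 2000
Step-1 factor = 2000 / 100 = 20
v = 20 mL / 20 = 1.00 mL

1.00 mL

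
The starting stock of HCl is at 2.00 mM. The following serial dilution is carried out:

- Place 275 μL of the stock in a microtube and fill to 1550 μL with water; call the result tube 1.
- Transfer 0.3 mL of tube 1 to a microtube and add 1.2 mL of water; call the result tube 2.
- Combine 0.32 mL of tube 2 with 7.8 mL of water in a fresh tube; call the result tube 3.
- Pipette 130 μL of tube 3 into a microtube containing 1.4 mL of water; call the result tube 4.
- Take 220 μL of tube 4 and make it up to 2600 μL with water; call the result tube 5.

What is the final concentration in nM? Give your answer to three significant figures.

Step 1: 275 μL brought to 1550 μL → factor 1550/275 = 5.6364
Step 2: 0.3 mL + 1.2 mL = 1.5 mL total → factor 1.5/0.3 = 5
Step 3: 0.32 mL + 7.8 mL = 8.12 mL total → factor 8.12/0.32 = 25.375
Step 4: 130 μL + 1.4 mL = 1530 μL total → factor 1530/130 = 11.769
Step 5: 220 μL brought to 2600 μL → factor 2600/220 = 11.818
Overall dilution factor = 5.6364 × 5 × 25.375 × 11.769 × 11.818 = 99466
Final = 2.00 mM / 99466 = 2.011 × 10^-5 mM = 20.1 nM

20.1 nM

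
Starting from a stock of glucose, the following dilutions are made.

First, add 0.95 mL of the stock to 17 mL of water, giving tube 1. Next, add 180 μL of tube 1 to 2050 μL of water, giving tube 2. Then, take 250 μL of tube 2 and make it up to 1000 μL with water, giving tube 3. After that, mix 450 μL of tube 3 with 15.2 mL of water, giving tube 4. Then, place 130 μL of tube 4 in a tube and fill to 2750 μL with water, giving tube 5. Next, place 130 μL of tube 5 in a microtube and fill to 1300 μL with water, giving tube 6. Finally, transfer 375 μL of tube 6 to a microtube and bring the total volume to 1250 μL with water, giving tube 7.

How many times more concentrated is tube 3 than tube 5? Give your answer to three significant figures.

736

Step 1: 0.95 mL + 17 mL = 17.95 mL total → factor 17.95/0.95 = 18.895
Step 2: 180 μL + 2050 μL = 2230 μL total → factor 2230/180 = 12.389
Step 3: 250 μL brought to 1000 μL → factor 1000/250 = 4
Step 4: 450 μL + 15.2 mL = 15650 μL total → factor 15650/450 = 34.778
Step 5: 130 μL brought to 2750 μL → factor 2750/130 = 21.154
Dilution factor to tube 3 = 936.34; to tube 5 = 6.8885 × 10^5
[tube 3]/[tube 5] = (factor to tube 5)/(factor to tube 3) = 6.8885 × 10^5/936.34 = 736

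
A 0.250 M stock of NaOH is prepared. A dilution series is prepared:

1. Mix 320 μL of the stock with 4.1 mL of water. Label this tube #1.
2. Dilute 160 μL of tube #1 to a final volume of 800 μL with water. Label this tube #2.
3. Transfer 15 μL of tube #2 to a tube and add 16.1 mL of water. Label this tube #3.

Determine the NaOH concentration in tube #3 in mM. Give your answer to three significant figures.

0.00337 mM

Step 1: 320 μL + 4.1 mL = 4420 μL total → factor 4420/320 = 13.812
Step 2: 160 μL brought to 800 μL → factor 800/160 = 5
Step 3: 15 μL + 16.1 mL = 16115 μL total → factor 16115/15 = 1074.3
Overall dilution factor = 13.812 × 5 × 1074.3 = 74196
Final = 0.250 M / 74196 = 3.369 × 10^-6 M = 0.00337 mM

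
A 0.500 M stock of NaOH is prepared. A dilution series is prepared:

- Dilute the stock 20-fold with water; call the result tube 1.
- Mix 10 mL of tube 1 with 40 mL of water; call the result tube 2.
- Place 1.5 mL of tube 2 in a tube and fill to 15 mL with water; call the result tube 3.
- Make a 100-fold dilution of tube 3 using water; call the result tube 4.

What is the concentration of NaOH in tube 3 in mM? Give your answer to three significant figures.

0.500 mM

Step 1: 20-fold → factor 20
Step 2: 10 mL + 40 mL = 50 mL total → factor 50/10 = 5
Step 3: 1.5 mL brought to 15 mL → factor 15/1.5 = 10
Dilution factor through tube 3 = 20 × 5 × 10 = 1000
[tube 3] = 0.500 M / 1000 = 0.0005000 M = 0.500 mM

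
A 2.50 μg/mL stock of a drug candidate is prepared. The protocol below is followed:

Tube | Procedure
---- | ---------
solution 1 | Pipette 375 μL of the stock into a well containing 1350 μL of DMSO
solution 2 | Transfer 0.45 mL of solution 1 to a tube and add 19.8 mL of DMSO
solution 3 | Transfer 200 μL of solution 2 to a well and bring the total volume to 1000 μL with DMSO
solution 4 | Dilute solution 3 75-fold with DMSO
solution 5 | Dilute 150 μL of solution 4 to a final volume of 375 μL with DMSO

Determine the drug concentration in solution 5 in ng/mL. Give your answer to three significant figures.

Step 1: 375 μL + 1350 μL = 1725 μL total → factor 1725/375 = 4.6
Step 2: 0.45 mL + 19.8 mL = 20.25 mL total → factor 20.25/0.45 = 45
Step 3: 200 μL brought to 1000 μL → factor 1000/200 = 5
Step 4: 75-fold → factor 75
Step 5: 150 μL brought to 375 μL → factor 375/150 = 2.5
Overall dilution factor = 4.6 × 45 × 5 × 75 × 2.5 = 1.9406 × 10^5
Final = 2.50 μg/mL / 1.9406 × 10^5 = 1.288 × 10^-5 μg/mL = 0.0129 ng/mL

0.0129 ng/mL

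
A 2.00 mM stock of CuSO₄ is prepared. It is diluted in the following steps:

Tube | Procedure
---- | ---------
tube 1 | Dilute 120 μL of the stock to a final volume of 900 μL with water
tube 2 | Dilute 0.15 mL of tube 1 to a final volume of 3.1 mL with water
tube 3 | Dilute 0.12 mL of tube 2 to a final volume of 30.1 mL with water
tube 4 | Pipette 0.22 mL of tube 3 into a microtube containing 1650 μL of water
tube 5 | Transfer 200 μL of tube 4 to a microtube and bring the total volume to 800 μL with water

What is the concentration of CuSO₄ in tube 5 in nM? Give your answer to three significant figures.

1.51 nM

Step 1: 120 μL brought to 900 μL → factor 900/120 = 7.5
Step 2: 0.15 mL brought to 3.1 mL → factor 3.1/0.15 = 20.667
Step 3: 0.12 mL brought to 30.1 mL → factor 30.1/0.12 = 250.83
Step 4: 0.22 mL + 1650 μL = 1.87 mL total → factor 1.87/0.22 = 8.5
Step 5: 200 μL brought to 800 μL → factor 800/200 = 4
Overall dilution factor = 7.5 × 20.667 × 250.83 × 8.5 × 4 = 1.3219 × 10^6
Final = 2.00 mM / 1.3219 × 10^6 = 1.513 × 10^-6 mM = 1.51 nM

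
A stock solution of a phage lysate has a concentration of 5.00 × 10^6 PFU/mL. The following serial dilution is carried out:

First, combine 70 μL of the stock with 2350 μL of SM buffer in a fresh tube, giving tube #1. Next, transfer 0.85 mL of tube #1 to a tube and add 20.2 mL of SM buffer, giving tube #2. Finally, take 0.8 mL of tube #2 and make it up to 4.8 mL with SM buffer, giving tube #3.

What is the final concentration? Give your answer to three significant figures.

Step 1: 70 μL + 2350 μL = 2420 μL total → factor 2420/70 = 34.571
Step 2: 0.85 mL + 20.2 mL = 21.05 mL total → factor 21.05/0.85 = 24.765
Step 3: 0.8 mL brought to 4.8 mL → factor 4.8/0.8 = 6
Overall dilution factor = 34.571 × 24.765 × 6 = 5136.9
Final = 5.00 × 10^6 PFU/mL / 5136.9 = 973 PFU/mL

973 PFU/mL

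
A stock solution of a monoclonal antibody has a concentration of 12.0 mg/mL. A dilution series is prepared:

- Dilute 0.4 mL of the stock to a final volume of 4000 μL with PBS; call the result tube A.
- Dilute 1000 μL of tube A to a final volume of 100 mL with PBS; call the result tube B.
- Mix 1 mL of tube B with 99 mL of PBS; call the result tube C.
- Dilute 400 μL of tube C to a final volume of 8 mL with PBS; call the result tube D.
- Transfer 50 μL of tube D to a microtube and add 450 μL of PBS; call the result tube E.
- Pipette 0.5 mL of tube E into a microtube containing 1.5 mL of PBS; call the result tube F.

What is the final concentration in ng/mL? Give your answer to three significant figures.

0.150 ng/mL

Step 1: 0.4 mL brought to 4000 μL → factor 4/0.4 = 10
Step 2: 1000 μL brought to 100 mL → factor 1 × 10^5/1000 = 100
Step 3: 1 mL + 99 mL = 100 mL total → factor 100/1 = 100
Step 4: 400 μL brought to 8 mL → factor 8000/400 = 20
Step 5: 50 μL + 450 μL = 500 μL total → factor 500/50 = 10
Step 6: 0.5 mL + 1.5 mL = 2 mL total → factor 2/0.5 = 4
Overall dilution factor = 10 × 100 × 100 × 20 × 10 × 4 = 8 × 10^7
Final = 12.0 mg/mL / 8 × 10^7 = 1.500 × 10^-7 mg/mL = 0.150 ng/mL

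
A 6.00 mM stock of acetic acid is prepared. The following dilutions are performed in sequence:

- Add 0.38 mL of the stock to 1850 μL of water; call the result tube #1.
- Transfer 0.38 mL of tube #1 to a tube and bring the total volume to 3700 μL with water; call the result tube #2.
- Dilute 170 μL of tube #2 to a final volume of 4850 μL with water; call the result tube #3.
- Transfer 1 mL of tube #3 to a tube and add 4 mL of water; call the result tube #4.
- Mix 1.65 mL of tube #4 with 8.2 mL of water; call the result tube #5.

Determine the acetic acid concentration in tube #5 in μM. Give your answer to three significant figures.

Step 1: 0.38 mL + 1850 μL = 2.23 mL total → factor 2.23/0.38 = 5.8684
Step 2: 0.38 mL brought to 3700 μL → factor 3.7/0.38 = 9.7368
Step 3: 170 μL brought to 4850 μL → factor 4850/170 = 28.529
Step 4: 1 mL + 4 mL = 5 mL total → factor 5/1 = 5
Step 5: 1.65 mL + 8.2 mL = 9.85 mL total → factor 9.85/1.65 = 5.9697
Overall dilution factor = 5.8684 × 9.7368 × 28.529 × 5 × 5.9697 = 48658
Final = 6.00 mM / 48658 = 0.0001233 mM = 0.123 μM

0.123 μM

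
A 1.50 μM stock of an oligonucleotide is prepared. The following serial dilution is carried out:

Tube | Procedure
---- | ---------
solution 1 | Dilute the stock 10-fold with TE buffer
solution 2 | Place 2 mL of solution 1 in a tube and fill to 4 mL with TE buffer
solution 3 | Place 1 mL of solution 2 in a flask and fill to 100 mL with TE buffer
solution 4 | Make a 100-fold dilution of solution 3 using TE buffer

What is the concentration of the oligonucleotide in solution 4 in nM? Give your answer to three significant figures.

0.00750 nM

Step 1: 10-fold → factor 10
Step 2: 2 mL brought to 4 mL → factor 4/2 = 2
Step 3: 1 mL brought to 100 mL → factor 100/1 = 100
Step 4: 100-fold → factor 100
Overall dilution factor = 10 × 2 × 100 × 100 = 2 × 10^5
Final = 1.50 μM / 2 × 10^5 = 7.500 × 10^-6 μM = 0.00750 nM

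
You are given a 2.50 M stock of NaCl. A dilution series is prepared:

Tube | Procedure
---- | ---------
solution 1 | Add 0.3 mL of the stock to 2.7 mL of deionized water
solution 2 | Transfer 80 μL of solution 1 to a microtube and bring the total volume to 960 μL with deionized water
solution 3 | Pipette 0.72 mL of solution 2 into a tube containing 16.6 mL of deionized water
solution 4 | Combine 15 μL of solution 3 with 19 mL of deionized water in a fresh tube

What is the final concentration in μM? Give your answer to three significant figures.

0.683 μM

Step 1: 0.3 mL + 2.7 mL = 3 mL total → factor 3/0.3 = 10
Step 2: 80 μL brought to 960 μL → factor 960/80 = 12
Step 3: 0.72 mL + 16.6 mL = 17.32 mL total → factor 17.32/0.72 = 24.056
Step 4: 15 μL + 19 mL = 19015 μL total → factor 19015/15 = 1267.7
Overall dilution factor = 10 × 12 × 24.056 × 1267.7 = 3.6593 × 10^6
Final = 2.50 M / 3.6593 × 10^6 = 6.832 × 10^-7 M = 0.683 μM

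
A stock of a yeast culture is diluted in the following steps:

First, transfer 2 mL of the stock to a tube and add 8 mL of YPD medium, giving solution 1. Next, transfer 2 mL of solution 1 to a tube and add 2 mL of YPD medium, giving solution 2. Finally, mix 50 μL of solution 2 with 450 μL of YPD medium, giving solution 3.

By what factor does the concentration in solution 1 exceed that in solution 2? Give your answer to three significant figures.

2.00

Step 1: 2 mL + 8 mL = 10 mL total → factor 10/2 = 5
Step 2: 2 mL + 2 mL = 4 mL total → factor 4/2 = 2
Dilution factor to solution 1 = 5; to solution 2 = 10
[solution 1]/[solution 2] = (factor to solution 2)/(factor to solution 1) = 10/5 = 2.00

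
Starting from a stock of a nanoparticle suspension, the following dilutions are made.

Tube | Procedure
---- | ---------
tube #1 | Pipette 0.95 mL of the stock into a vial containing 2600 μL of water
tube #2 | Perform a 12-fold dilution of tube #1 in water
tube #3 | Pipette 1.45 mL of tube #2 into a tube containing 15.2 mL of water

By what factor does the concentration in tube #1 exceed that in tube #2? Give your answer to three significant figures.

Step 1: 0.95 mL + 2600 μL = 3.55 mL total → factor 3.55/0.95 = 3.7368
Step 2: 12-fold → factor 12
Dilution factor to tube #1 = 3.7368; to tube #2 = 44.842
[tube #1]/[tube #2] = (factor to tube #2)/(factor to tube #1) = 44.842/3.7368 = 12.0

12.0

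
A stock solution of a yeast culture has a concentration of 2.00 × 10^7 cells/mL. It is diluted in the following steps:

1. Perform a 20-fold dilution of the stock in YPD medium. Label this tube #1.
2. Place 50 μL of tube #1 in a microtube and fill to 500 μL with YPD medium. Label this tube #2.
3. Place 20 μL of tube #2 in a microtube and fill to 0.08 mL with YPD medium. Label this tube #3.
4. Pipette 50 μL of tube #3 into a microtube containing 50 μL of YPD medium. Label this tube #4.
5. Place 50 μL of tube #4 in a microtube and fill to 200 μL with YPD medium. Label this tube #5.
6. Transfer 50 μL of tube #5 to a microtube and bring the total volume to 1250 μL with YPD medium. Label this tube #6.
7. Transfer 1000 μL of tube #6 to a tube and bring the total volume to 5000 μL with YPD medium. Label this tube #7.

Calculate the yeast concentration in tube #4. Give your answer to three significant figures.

1.25 × 10^4 cells/mL

Step 1: 20-fold → factor 20
Step 2: 50 μL brought to 500 μL → factor 500/50 = 10
Step 3: 20 μL brought to 0.08 mL → factor 80/20 = 4
Step 4: 50 μL + 50 μL = 100 μL total → factor 100/50 = 2
Dilution factor through tube #4 = 20 × 10 × 4 × 2 = 1600
[tube #4] = 2.00 × 10^7 cells/mL / 1600 = 1.25 × 10^4 cells/mL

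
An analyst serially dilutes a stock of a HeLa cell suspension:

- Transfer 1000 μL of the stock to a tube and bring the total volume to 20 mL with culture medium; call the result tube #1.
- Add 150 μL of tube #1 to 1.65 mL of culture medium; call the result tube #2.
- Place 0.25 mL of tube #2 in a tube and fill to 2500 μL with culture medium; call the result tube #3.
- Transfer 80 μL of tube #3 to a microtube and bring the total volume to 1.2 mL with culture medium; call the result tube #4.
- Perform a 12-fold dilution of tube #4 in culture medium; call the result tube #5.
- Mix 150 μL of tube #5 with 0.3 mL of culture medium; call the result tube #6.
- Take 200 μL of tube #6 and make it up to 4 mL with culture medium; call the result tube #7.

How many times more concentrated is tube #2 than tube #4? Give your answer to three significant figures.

150

Step 1: 1000 μL brought to 20 mL → factor 20000/1000 = 20
Step 2: 150 μL + 1.65 mL = 1800 μL total → factor 1800/150 = 12
Step 3: 0.25 mL brought to 2500 μL → factor 2.5/0.25 = 10
Step 4: 80 μL brought to 1.2 mL → factor 1200/80 = 15
Dilution factor to tube #2 = 240; to tube #4 = 36000
[tube #2]/[tube #4] = (factor to tube #4)/(factor to tube #2) = 36000/240 = 150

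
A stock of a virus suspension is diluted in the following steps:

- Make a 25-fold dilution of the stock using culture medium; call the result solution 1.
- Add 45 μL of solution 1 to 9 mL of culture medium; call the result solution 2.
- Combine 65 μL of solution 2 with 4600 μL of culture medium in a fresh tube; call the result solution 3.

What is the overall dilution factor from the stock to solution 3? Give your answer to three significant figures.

3.61 × 10^5

Step 1: 25-fold → factor 25
Step 2: 45 μL + 9 mL = 9045 μL total → factor 9045/45 = 201
Step 3: 65 μL + 4600 μL = 4665 μL total → factor 4665/65 = 71.769
Overall dilution factor = 25 × 201 × 71.769 = 3.6064 × 10^5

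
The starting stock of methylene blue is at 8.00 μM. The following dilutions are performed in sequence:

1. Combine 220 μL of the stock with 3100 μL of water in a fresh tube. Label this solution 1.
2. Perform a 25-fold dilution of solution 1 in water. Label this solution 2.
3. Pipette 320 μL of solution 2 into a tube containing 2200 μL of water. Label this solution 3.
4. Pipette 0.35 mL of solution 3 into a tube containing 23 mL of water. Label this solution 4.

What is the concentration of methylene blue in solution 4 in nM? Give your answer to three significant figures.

Step 1: 220 μL + 3100 μL = 3320 μL total → factor 3320/220 = 15.091
Step 2: 25-fold → factor 25
Step 3: 320 μL + 2200 μL = 2520 μL total → factor 2520/320 = 7.875
Step 4: 0.35 mL + 23 mL = 23.35 mL total → factor 23.35/0.35 = 66.714
Overall dilution factor = 15.091 × 25 × 7.875 × 66.714 = 1.9821 × 10^5
Final = 8.00 μM / 1.9821 × 10^5 = 4.036 × 10^-5 μM = 0.0404 nM

0.0404 nM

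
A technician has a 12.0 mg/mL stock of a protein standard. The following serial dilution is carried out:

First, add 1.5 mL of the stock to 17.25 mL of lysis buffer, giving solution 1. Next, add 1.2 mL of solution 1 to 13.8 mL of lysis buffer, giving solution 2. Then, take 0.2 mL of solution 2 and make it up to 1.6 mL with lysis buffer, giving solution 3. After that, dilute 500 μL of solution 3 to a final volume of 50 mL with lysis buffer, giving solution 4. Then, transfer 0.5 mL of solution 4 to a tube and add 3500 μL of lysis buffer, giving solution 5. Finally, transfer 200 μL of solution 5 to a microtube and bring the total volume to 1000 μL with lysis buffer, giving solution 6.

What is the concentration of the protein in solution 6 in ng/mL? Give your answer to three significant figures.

Step 1: 1.5 mL + 17.25 mL = 18.75 mL total → factor 18.75/1.5 = 12.5
Step 2: 1.2 mL + 13.8 mL = 15 mL total → factor 15/1.2 = 12.5
Step 3: 0.2 mL brought to 1.6 mL → factor 1.6/0.2 = 8
Step 4: 500 μL brought to 50 mL → factor 50000/500 = 100
Step 5: 0.5 mL + 3500 μL = 4 mL total → factor 4/0.5 = 8
Step 6: 200 μL brought to 1000 μL → factor 1000/200 = 5
Overall dilution factor = 12.5 × 12.5 × 8 × 100 × 8 × 5 = 5 × 10^6
Final = 12.0 mg/mL / 5 × 10^6 = 2.400 × 10^-6 mg/mL = 2.40 ng/mL

2.40 ng/mL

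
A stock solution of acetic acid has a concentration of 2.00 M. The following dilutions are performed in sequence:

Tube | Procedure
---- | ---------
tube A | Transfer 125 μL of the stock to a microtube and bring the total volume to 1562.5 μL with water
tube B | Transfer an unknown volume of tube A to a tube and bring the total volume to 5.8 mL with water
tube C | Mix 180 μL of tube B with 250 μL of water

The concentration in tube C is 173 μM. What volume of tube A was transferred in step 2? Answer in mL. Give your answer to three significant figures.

Step 1: 125 μL brought to 1562.5 μL → factor 1562.5/125 = 12.5
Step 2: v brought to 5.8 mL → factor = 5.8 mL/v
Step 3: 180 μL + 250 μL = 430 μL total → factor 430/180 = 2.3889
Product of known-step factors = 29.861
Overall factor = 2.00 M / (173 μM) = 11561
Step-2 factor = 11561 / 29.861 = 387.15
v = 5.8 mL / 387.15 = 0.0150 mL

0.0150 mL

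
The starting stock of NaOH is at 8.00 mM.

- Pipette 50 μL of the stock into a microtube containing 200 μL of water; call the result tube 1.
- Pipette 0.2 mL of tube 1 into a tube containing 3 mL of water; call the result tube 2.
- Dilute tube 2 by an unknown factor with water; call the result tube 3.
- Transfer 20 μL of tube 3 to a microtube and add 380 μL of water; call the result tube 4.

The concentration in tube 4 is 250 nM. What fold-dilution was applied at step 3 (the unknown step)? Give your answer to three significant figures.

Step 1: 50 μL + 200 μL = 250 μL total → factor 250/50 = 5
Step 2: 0.2 mL + 3 mL = 3.2 mL total → factor 3.2/0.2 = 16
Step 3: unknown factor x
Step 4: 20 μL + 380 μL = 400 μL total → factor 400/20 = 20
Product of known-step factors = 1600
Overall factor = 8.00 mM / (250 nM) = 32000
x = 32000 / 1600 = 20.0

20.0-fold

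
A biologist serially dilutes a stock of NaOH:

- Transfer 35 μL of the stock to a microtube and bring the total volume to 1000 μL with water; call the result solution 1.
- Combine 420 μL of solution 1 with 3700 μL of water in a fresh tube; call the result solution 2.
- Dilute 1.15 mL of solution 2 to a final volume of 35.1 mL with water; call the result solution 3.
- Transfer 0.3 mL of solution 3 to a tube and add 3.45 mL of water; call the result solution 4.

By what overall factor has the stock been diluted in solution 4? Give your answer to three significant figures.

Step 1: 35 μL brought to 1000 μL → factor 1000/35 = 28.571
Step 2: 420 μL + 3700 μL = 4120 μL total → factor 4120/420 = 9.8095
Step 3: 1.15 mL brought to 35.1 mL → factor 35.1/1.15 = 30.522
Step 4: 0.3 mL + 3.45 mL = 3.75 mL total → factor 3.75/0.3 = 12.5
Overall dilution factor = 28.571 × 9.8095 × 30.522 × 12.5 = 1.0693 × 10^5

1.07 × 10^5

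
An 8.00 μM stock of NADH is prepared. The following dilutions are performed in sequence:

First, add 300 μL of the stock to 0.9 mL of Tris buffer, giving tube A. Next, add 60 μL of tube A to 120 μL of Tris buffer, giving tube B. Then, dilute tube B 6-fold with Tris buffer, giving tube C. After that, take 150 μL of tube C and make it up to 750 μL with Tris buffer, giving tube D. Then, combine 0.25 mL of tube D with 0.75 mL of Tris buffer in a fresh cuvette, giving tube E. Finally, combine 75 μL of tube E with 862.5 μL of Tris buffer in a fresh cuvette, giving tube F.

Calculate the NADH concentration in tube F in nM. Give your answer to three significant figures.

Step 1: 300 μL + 0.9 mL = 1200 μL total → factor 1200/300 = 4
Step 2: 60 μL + 120 μL = 180 μL total → factor 180/60 = 3
Step 3: 6-fold → factor 6
Step 4: 150 μL brought to 750 μL → factor 750/150 = 5
Step 5: 0.25 mL + 0.75 mL = 1 mL total → factor 1/0.25 = 4
Step 6: 75 μL + 862.5 μL = 937.5 μL total → factor 937.5/75 = 12.5
Dilution factor through tube F = 4 × 3 × 6 × 5 × 4 × 12.5 = 18000
[tube F] = 8.00 μM / 18000 = 0.0004444 μM = 0.444 nM

0.444 nM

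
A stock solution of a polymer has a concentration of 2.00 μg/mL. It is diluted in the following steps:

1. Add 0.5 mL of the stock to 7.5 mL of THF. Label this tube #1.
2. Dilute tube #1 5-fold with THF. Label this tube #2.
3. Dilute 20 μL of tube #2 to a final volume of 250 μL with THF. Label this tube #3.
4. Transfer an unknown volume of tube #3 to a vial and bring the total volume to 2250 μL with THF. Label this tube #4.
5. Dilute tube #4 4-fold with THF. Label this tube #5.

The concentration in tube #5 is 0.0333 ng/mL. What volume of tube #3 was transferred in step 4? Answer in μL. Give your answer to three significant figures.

150 μL

Step 1: 0.5 mL + 7.5 mL = 8 mL total → factor 8/0.5 = 16
Step 2: 5-fold → factor 5
Step 3: 20 μL brought to 250 μL → factor 250/20 = 12.5
Step 4: v brought to 2250 μL → factor = 2250 μL/v
Step 5: 4-fold → factor 4
Product of known-step factors = 4000
Overall factor = 2.00 μg/mL / (0.0333 ng/mL) = 60060
Step-4 factor = 60060 / 4000 = 15.015
v = 2250 μL / 15.015 = 150 μL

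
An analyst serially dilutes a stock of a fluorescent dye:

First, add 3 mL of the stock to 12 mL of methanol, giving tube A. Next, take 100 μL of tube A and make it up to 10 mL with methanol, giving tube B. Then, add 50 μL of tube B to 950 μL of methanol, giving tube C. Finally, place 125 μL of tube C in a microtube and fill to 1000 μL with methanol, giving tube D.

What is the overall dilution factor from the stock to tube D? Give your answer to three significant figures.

Step 1: 3 mL + 12 mL = 15 mL total → factor 15/3 = 5
Step 2: 100 μL brought to 10 mL → factor 10000/100 = 100
Step 3: 50 μL + 950 μL = 1000 μL total → factor 1000/50 = 20
Step 4: 125 μL brought to 1000 μL → factor 1000/125 = 8
Overall dilution factor = 5 × 100 × 20 × 8 = 80000

8.00 × 10^4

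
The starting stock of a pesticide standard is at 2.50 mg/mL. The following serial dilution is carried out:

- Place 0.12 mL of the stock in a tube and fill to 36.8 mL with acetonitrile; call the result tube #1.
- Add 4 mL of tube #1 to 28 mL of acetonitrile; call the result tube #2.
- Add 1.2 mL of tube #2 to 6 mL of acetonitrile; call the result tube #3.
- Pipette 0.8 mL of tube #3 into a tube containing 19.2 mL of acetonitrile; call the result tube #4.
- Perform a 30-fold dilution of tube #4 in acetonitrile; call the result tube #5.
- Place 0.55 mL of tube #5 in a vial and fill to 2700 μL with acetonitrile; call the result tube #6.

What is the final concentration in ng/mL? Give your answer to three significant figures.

Step 1: 0.12 mL brought to 36.8 mL → factor 36.8/0.12 = 306.67
Step 2: 4 mL + 28 mL = 32 mL total → factor 32/4 = 8
Step 3: 1.2 mL + 6 mL = 7.2 mL total → factor 7.2/1.2 = 6
Step 4: 0.8 mL + 19.2 mL = 20 mL total → factor 20/0.8 = 25
Step 5: 30-fold → factor 30
Step 6: 0.55 mL brought to 2700 μL → factor 2.7/0.55 = 4.9091
Overall dilution factor = 306.67 × 8 × 6 × 25 × 30 × 4.9091 = 5.4196 × 10^7
Final = 2.50 mg/mL / 5.4196 × 10^7 = 4.613 × 10^-8 mg/mL = 0.0461 ng/mL

0.0461 ng/mL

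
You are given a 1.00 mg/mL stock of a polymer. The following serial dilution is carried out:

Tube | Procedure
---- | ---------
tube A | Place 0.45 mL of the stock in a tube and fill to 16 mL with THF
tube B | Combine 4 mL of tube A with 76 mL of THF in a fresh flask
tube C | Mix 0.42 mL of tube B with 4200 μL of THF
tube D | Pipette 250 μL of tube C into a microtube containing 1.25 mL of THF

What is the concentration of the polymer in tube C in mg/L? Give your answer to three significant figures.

Step 1: 0.45 mL brought to 16 mL → factor 16/0.45 = 35.556
Step 2: 4 mL + 76 mL = 80 mL total → factor 80/4 = 20
Step 3: 0.42 mL + 4200 μL = 4.62 mL total → factor 4.62/0.42 = 11
Dilution factor through tube C = 35.556 × 20 × 11 = 7822.2
[tube C] = 1.00 mg/mL / 7822.2 = 0.0001278 mg/mL = 0.128 mg/L

0.128 mg/L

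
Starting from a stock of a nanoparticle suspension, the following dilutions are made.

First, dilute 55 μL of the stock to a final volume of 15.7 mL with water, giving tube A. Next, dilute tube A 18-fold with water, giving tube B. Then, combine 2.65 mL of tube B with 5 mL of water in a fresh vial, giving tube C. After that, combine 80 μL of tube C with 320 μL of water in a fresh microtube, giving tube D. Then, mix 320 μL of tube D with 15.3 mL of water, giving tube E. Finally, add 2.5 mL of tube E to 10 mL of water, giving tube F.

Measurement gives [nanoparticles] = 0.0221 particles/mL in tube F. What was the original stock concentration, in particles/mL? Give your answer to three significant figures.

4.00 × 10^5 particles/mL

Step 1: 55 μL brought to 15.7 mL → factor 15700/55 = 285.45
Step 2: 18-fold → factor 18
Step 3: 2.65 mL + 5 mL = 7.65 mL total → factor 7.65/2.65 = 2.8868
Step 4: 80 μL + 320 μL = 400 μL total → factor 400/80 = 5
Step 5: 320 μL + 15.3 mL = 15620 μL total → factor 15620/320 = 48.812
Step 6: 2.5 mL + 10 mL = 12.5 mL total → factor 12.5/2.5 = 5
Overall dilution factor = 285.45 × 18 × 2.8868 × 5 × 48.812 × 5 = 1.8101 × 10^7
Stock = 0.0221 particles/mL × 1.8101 × 10^7 = 4.00 × 10^5 particles/mL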